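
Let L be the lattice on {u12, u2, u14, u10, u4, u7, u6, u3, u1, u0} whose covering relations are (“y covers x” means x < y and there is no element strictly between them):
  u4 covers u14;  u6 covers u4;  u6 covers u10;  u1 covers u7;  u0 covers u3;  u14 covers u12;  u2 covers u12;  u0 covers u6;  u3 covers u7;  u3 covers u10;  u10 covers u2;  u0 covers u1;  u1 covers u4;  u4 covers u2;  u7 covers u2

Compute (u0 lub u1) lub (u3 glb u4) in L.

u0 ∨ u1 = u0
u3 ∧ u4 = u2
u0 ∨ u2 = u0

u0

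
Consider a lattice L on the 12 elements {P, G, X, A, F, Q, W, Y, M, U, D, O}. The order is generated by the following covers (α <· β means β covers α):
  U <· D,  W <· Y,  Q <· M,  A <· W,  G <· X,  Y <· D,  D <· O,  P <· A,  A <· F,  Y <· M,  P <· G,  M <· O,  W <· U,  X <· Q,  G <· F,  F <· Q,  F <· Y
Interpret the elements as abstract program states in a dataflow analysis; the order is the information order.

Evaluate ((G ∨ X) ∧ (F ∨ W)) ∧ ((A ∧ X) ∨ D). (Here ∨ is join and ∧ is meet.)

G

G ∨ X = X
F ∨ W = Y
X ∧ Y = G
A ∧ X = P
P ∨ D = D
G ∧ D = G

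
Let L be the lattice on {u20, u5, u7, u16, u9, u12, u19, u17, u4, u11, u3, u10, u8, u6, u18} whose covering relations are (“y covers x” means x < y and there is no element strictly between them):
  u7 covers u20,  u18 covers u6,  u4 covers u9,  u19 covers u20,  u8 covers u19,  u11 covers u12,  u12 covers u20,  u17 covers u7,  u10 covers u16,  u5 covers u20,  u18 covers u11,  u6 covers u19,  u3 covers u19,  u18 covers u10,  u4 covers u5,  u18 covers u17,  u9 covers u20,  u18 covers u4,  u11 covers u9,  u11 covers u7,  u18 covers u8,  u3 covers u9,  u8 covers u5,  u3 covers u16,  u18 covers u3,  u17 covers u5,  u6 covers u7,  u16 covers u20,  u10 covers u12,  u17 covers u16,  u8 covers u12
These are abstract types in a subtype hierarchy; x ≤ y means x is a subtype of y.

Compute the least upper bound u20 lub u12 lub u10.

u10

Common upper bounds of {u20, u12, u10}: u10, u18.
The least among these is u10.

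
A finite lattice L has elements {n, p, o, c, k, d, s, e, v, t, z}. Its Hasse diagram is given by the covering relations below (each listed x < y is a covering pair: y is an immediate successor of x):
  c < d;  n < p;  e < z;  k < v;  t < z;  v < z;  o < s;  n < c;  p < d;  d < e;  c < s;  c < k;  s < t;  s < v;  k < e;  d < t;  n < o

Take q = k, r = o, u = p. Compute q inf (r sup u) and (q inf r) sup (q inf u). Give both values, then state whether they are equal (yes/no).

c; n; no

r sup u = t, so q inf (r sup u) = k inf t = c.
q inf r = n and q inf u = n, so (q inf r) sup (q inf u) = n sup n = n.
Equal: no.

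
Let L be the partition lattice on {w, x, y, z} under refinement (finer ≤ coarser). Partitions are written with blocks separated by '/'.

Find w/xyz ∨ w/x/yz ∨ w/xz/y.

Common upper bounds of {w/xyz, w/x/yz, w/xz/y}: w/xyz, wxyz.
The least among these is w/xyz.

w/xyz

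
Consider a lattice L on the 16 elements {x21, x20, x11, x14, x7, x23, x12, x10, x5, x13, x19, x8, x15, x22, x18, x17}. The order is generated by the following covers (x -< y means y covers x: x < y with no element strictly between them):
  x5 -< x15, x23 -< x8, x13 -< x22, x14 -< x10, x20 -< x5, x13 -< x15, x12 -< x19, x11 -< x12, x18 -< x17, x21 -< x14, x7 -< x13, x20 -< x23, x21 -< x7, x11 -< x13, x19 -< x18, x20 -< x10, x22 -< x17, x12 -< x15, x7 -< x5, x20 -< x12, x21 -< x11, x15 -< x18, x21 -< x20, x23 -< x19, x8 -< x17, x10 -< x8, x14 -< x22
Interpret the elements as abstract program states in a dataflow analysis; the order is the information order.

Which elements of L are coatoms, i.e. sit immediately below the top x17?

The coatoms are exactly the elements covered by x17: x18, x22, x8.

x18, x22, x8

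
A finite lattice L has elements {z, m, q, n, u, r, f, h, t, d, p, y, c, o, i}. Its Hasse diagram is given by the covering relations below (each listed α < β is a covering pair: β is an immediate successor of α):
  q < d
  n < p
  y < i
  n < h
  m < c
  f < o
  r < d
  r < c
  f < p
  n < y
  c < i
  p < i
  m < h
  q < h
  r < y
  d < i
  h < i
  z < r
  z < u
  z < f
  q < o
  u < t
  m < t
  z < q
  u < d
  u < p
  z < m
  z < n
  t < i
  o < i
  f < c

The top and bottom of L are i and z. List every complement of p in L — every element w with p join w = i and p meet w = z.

m, q, r

Need w with p ∨ w = i and p ∧ w = z.
Checking each element gives: m, q, r.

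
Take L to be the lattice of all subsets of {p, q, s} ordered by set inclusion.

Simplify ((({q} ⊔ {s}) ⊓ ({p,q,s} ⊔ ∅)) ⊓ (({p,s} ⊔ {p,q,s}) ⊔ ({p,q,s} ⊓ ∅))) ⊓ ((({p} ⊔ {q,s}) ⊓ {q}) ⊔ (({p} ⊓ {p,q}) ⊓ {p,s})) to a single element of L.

{q} ∨ {s} = {q,s}
{p,q,s} ∨ ∅ = {p,q,s}
{q,s} ∧ {p,q,s} = {q,s}
{p,s} ∨ {p,q,s} = {p,q,s}
{p,q,s} ∧ ∅ = ∅
{p,q,s} ∨ ∅ = {p,q,s}
{q,s} ∧ {p,q,s} = {q,s}
{p} ∨ {q,s} = {p,q,s}
{p,q,s} ∧ {q} = {q}
{p} ∧ {p,q} = {p}
{p} ∧ {p,s} = {p}
{q} ∨ {p} = {p,q}
{q,s} ∧ {p,q} = {q}

{q}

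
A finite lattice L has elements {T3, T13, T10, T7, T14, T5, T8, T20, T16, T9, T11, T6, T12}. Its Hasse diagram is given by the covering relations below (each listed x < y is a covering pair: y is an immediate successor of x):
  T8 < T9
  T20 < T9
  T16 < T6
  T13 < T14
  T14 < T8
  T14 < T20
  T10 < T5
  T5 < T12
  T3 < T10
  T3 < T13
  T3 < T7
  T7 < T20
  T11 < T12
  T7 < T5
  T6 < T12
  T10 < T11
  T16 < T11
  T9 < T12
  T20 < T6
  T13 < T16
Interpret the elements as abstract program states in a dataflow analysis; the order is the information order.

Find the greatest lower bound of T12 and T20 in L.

T20

Common lower bounds of {T12, T20}: T13, T14, T20, T3, T7.
The greatest among these is T20.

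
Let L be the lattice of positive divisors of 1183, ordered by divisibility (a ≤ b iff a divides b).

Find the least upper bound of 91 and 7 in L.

91

Common upper bounds of {91, 7}: 1183, 91.
The least among these is 91.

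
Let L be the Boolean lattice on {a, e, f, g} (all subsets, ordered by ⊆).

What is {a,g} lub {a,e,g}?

Under ⊆, join is union: {a,g} ∪ {a,e,g} = {a,e,g}.

{a,e,g}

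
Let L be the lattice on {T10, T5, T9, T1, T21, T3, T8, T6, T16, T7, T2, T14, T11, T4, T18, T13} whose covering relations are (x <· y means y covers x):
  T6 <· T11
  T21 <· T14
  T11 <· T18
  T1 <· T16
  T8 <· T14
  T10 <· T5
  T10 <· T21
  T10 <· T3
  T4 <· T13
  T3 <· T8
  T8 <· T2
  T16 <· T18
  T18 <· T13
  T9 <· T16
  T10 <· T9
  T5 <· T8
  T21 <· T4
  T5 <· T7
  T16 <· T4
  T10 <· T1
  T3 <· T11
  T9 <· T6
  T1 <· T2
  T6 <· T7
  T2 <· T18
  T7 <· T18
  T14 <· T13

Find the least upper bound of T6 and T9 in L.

Common upper bounds of {T6, T9}: T11, T13, T18, T6, T7.
The least among these is T6.

T6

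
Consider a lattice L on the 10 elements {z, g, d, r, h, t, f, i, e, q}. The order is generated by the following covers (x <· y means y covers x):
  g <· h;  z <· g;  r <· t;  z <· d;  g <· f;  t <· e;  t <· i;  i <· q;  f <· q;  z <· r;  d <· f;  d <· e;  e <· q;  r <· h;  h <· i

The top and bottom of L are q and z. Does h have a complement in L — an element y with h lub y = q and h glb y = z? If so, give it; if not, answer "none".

d

Need y with h ∨ y = q and h ∧ y = z.
Checking each element gives: d.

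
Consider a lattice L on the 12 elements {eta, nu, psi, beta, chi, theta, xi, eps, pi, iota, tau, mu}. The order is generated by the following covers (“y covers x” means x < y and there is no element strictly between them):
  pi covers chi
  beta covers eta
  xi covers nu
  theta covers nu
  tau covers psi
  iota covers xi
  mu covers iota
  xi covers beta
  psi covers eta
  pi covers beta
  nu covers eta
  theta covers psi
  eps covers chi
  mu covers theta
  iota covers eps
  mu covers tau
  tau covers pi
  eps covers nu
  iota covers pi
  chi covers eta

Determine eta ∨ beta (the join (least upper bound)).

Common upper bounds of {eta, beta}: beta, iota, mu, pi, tau, xi.
The least among these is beta.

beta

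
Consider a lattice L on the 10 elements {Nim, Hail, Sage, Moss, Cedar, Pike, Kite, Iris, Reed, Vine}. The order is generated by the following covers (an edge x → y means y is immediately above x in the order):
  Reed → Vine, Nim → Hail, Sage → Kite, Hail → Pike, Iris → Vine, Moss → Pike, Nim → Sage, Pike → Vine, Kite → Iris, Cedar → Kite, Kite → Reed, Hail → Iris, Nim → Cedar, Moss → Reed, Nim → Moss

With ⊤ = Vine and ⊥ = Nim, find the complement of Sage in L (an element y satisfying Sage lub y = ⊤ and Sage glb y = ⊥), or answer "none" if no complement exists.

Need y with Sage ∨ y = Vine and Sage ∧ y = Nim.
Checking each element gives: Pike.

Pike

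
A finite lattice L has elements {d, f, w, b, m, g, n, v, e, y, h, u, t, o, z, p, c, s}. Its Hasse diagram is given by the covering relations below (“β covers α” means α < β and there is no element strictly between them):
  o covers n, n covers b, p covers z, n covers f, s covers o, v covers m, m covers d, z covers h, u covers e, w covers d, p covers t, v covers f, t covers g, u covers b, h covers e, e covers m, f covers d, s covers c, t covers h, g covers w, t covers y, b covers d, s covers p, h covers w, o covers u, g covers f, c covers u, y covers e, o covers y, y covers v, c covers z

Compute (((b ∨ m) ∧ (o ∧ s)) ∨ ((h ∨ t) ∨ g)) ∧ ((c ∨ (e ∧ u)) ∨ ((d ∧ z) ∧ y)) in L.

c

b ∨ m = u
o ∧ s = o
u ∧ o = u
h ∨ t = t
t ∨ g = t
u ∨ t = s
e ∧ u = e
c ∨ e = c
d ∧ z = d
d ∧ y = d
c ∨ d = c
s ∧ c = c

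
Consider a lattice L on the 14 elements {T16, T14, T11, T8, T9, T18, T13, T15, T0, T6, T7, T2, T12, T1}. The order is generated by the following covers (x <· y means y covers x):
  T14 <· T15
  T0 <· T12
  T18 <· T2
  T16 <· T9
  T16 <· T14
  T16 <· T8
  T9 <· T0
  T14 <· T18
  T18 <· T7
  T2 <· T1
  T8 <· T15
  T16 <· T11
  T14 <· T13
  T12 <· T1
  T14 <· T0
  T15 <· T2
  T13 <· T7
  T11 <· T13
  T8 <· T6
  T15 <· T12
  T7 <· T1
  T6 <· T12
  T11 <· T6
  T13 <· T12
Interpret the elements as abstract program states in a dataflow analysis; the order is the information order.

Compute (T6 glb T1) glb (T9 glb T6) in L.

T6 ∧ T1 = T6
T9 ∧ T6 = T16
T6 ∧ T16 = T16

T16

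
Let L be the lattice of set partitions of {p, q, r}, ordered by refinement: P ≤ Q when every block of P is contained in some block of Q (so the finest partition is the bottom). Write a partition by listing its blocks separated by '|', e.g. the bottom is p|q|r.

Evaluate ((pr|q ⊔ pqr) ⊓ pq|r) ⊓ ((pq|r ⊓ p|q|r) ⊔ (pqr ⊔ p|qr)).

pr|q ∨ pqr = pqr
pqr ∧ pq|r = pq|r
pq|r ∧ p|q|r = p|q|r
pqr ∨ p|qr = pqr
p|q|r ∨ pqr = pqr
pq|r ∧ pqr = pq|r

pq|r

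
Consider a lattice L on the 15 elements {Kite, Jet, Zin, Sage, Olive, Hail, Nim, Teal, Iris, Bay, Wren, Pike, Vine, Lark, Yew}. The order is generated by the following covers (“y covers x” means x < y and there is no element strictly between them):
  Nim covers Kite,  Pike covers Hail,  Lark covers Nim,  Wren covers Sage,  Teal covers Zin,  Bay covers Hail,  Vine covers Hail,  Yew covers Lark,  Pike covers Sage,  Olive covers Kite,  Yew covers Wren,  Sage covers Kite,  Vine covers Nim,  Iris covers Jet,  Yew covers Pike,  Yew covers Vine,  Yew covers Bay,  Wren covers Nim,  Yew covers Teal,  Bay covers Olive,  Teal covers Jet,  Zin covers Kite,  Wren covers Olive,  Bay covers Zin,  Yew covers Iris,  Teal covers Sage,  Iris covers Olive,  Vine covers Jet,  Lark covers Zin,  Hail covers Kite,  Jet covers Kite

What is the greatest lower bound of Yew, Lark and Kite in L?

Common lower bounds of {Yew, Lark, Kite}: Kite.
The greatest among these is Kite.

Kite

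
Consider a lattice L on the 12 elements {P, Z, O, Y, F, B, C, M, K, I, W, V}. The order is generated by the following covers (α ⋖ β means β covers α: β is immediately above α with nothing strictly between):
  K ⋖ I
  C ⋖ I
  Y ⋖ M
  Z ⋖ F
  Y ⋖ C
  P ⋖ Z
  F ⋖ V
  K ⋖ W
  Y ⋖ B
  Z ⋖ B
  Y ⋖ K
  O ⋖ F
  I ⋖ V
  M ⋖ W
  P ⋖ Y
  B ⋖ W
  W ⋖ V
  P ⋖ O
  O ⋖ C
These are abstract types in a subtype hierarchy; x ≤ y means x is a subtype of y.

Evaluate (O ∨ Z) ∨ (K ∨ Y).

O ∨ Z = F
K ∨ Y = K
F ∨ K = V

V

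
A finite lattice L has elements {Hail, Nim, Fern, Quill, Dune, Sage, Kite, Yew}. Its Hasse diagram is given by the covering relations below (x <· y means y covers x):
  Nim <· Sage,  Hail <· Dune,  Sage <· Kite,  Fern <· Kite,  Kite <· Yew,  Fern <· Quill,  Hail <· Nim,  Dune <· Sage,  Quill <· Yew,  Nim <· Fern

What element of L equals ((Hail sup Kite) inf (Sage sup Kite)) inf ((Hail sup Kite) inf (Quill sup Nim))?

Hail ∨ Kite = Kite
Sage ∨ Kite = Kite
Kite ∧ Kite = Kite
Hail ∨ Kite = Kite
Quill ∨ Nim = Quill
Kite ∧ Quill = Fern
Kite ∧ Fern = Fern

Fern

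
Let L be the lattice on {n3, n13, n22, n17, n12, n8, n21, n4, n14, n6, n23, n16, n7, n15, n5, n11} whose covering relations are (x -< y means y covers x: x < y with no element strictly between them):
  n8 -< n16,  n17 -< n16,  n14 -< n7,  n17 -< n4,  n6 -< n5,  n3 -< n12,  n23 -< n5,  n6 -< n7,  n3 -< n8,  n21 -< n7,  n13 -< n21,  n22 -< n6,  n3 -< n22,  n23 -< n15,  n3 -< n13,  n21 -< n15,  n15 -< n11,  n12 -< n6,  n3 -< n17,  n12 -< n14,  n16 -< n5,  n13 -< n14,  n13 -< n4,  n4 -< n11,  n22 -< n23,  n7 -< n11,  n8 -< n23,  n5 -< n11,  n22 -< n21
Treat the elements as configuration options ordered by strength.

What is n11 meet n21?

Common lower bounds of {n11, n21}: n13, n21, n22, n3.
The greatest among these is n21.

n21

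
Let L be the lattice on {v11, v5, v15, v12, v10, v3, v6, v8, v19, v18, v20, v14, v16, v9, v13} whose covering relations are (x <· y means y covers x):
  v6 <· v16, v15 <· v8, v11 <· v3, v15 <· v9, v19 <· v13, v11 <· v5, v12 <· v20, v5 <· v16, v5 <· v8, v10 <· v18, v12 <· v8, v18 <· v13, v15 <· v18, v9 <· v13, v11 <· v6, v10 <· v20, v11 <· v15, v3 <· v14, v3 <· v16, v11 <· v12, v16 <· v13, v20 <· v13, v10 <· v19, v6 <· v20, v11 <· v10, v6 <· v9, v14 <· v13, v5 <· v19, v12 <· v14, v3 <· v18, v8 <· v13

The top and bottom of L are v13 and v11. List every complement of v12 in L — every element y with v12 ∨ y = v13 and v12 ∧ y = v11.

v16, v18, v19, v9

Need y with v12 ∨ y = v13 and v12 ∧ y = v11.
Checking each element gives: v16, v18, v19, v9.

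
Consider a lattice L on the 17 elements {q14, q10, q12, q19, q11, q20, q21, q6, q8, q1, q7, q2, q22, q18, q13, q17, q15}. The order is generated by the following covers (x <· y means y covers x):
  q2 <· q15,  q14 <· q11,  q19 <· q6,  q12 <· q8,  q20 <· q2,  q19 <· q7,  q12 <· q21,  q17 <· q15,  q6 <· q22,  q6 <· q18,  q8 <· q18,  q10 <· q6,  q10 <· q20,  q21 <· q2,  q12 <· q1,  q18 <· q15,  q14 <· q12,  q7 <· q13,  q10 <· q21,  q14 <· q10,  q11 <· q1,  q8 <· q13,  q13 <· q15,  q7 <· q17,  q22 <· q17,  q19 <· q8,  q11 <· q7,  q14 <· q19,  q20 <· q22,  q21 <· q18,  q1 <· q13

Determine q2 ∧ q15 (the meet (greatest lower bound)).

Common lower bounds of {q2, q15}: q10, q12, q14, q2, q20, q21.
The greatest among these is q2.

q2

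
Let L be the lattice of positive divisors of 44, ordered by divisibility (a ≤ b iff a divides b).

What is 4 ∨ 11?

In the divisibility order, the join is the least common multiple: lcm(4, 11) = 44.

44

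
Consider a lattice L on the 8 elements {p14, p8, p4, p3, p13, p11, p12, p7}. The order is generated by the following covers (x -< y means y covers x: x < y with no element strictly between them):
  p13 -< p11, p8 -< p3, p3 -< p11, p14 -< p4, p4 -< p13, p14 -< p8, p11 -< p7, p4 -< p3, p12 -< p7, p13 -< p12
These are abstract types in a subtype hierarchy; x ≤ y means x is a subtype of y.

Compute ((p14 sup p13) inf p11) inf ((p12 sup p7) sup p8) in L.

p14 ∨ p13 = p13
p13 ∧ p11 = p13
p12 ∨ p7 = p7
p7 ∨ p8 = p7
p13 ∧ p7 = p13

p13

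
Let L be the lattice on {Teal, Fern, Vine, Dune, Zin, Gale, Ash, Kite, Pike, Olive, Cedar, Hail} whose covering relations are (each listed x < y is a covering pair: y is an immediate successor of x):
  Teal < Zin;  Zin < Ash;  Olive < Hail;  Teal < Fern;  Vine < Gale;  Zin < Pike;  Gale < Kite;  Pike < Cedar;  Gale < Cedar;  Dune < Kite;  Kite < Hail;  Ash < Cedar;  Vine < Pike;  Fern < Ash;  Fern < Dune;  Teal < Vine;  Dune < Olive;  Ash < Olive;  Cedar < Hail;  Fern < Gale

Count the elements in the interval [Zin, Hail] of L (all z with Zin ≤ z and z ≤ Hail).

The interval [Zin, Hail] = {Ash, Cedar, Hail, Olive, Pike, Zin}, which has 6 elements.

6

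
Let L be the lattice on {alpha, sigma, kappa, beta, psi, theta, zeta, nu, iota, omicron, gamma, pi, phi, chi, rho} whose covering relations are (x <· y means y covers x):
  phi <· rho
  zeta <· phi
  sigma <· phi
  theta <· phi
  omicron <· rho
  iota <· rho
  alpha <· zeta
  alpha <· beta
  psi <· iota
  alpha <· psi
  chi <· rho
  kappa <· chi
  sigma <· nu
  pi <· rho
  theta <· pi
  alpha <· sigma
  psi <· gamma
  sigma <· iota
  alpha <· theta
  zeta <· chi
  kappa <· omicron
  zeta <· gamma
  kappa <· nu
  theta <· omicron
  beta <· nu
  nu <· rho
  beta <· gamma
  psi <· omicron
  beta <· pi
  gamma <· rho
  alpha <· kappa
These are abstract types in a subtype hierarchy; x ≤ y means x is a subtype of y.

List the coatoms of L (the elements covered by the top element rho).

The coatoms are exactly the elements covered by rho: chi, gamma, iota, nu, omicron, phi, pi.

chi, gamma, iota, nu, omicron, phi, pi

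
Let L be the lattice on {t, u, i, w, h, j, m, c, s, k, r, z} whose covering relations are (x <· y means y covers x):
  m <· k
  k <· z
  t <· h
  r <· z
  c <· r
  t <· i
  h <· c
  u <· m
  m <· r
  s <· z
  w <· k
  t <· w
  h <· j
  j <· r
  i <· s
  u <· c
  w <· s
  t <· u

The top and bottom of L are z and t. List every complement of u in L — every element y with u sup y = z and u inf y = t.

Need y with u ∨ y = z and u ∧ y = t.
Checking each element gives: i, s.

i, s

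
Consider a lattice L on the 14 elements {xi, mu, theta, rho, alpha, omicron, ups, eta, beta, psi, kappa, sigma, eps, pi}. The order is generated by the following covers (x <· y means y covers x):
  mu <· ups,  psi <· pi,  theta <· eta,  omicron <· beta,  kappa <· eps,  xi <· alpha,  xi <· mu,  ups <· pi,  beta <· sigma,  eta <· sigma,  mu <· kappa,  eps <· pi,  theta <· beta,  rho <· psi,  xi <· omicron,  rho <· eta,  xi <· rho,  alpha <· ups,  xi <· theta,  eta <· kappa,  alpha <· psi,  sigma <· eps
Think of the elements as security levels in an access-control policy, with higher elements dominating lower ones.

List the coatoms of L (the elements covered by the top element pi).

eps, psi, ups

The coatoms are exactly the elements covered by pi: eps, psi, ups.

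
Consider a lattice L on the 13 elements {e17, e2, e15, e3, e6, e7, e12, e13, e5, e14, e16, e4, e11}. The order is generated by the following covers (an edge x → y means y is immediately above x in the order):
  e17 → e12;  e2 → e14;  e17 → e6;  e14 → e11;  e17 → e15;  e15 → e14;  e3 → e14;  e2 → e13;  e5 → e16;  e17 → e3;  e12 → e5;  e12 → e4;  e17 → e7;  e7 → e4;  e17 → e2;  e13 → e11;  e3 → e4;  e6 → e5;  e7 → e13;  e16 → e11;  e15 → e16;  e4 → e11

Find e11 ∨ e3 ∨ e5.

Common upper bounds of {e11, e3, e5}: e11.
The least among these is e11.

e11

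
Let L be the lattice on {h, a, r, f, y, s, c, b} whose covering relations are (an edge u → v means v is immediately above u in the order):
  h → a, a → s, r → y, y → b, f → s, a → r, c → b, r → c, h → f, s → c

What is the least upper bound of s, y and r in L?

Common upper bounds of {s, y, r}: b.
The least among these is b.

b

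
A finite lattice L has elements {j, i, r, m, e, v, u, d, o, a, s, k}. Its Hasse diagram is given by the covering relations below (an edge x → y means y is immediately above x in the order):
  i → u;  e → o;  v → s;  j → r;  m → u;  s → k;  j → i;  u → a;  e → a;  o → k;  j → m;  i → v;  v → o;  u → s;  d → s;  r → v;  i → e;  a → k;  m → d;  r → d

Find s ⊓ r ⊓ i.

Common lower bounds of {s, r, i}: j.
The greatest among these is j.

j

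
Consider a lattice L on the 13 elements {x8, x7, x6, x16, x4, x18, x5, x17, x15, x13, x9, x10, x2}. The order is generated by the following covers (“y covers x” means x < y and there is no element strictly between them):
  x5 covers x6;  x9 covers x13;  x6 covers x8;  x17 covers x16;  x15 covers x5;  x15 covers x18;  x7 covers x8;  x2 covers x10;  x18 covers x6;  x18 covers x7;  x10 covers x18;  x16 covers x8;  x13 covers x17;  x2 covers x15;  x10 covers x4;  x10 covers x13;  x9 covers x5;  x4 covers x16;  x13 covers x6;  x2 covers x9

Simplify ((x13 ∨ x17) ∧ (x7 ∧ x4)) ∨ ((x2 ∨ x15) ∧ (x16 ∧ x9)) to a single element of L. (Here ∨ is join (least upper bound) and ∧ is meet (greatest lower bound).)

x16

x13 ∨ x17 = x13
x7 ∧ x4 = x8
x13 ∧ x8 = x8
x2 ∨ x15 = x2
x16 ∧ x9 = x16
x2 ∧ x16 = x16
x8 ∨ x16 = x16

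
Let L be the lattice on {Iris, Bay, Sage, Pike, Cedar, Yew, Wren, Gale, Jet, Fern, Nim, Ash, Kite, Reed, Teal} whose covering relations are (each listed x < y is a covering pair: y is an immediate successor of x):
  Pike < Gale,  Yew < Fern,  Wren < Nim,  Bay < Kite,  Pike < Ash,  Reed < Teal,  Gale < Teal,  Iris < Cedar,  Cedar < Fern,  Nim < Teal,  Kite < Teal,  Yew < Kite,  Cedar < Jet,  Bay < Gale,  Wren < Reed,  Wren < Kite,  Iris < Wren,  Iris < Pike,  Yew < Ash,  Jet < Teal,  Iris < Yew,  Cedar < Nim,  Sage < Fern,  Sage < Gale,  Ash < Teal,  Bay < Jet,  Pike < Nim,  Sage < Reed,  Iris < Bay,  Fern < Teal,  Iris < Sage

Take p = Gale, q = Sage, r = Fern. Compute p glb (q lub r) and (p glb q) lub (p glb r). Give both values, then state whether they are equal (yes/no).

Sage; Sage; yes

q lub r = Fern, so p glb (q lub r) = Gale glb Fern = Sage.
p glb q = Sage and p glb r = Sage, so (p glb q) lub (p glb r) = Sage lub Sage = Sage.
Equal: yes.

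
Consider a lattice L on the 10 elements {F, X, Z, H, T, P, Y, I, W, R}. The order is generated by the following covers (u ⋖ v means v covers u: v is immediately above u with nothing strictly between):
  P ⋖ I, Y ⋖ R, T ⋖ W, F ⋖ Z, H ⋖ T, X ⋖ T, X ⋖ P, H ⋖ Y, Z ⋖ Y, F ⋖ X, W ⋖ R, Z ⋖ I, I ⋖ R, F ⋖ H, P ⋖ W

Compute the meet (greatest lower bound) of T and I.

X

Common lower bounds of {T, I}: F, X.
The greatest among these is X.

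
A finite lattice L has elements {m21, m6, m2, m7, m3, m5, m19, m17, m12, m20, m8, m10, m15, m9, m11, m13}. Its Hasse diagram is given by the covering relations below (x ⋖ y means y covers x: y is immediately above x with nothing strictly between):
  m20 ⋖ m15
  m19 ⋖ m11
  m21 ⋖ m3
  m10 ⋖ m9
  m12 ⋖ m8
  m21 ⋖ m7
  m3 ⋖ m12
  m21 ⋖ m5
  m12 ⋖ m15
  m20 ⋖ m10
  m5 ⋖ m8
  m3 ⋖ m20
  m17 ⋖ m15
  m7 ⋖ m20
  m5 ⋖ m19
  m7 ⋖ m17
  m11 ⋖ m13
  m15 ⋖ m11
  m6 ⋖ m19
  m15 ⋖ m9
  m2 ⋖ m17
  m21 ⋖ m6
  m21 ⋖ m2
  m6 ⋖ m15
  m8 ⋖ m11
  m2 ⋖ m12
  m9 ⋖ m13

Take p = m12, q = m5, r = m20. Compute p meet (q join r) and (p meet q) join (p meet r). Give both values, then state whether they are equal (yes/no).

m12; m3; no

q join r = m11, so p meet (q join r) = m12 meet m11 = m12.
p meet q = m21 and p meet r = m3, so (p meet q) join (p meet r) = m21 join m3 = m3.
Equal: no.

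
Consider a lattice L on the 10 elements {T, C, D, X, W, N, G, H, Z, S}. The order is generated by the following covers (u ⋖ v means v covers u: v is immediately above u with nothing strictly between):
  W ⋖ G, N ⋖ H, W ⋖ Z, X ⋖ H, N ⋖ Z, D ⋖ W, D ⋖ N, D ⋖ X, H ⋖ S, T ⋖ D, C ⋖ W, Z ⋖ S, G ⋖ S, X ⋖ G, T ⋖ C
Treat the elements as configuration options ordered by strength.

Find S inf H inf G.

Common lower bounds of {S, H, G}: D, T, X.
The greatest among these is X.

X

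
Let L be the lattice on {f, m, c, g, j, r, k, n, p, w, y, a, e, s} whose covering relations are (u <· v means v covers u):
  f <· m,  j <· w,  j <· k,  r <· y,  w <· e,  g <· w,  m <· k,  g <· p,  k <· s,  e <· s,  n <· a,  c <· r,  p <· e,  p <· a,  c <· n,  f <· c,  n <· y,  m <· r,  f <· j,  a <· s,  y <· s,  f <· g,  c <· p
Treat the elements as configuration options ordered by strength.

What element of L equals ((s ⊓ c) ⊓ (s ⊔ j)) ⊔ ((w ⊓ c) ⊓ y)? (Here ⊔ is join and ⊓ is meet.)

c

s ∧ c = c
s ∨ j = s
c ∧ s = c
w ∧ c = f
f ∧ y = f
c ∨ f = c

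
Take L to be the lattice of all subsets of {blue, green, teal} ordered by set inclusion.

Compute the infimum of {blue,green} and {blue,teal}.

Common lower bounds of {{blue,green}, {blue,teal}}: {blue}, ∅.
The greatest among these is {blue}.

{blue}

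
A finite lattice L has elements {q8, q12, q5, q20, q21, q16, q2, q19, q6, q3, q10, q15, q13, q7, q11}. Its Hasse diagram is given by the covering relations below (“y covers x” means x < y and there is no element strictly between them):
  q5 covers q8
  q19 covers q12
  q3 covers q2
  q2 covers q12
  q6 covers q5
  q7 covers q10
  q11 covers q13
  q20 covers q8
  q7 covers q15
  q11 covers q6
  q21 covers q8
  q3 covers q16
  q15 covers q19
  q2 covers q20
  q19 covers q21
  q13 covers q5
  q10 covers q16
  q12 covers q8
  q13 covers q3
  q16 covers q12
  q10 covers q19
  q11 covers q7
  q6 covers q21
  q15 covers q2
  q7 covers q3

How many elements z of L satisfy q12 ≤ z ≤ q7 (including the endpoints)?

8

The interval [q12, q7] = {q10, q12, q15, q16, q19, q2, q3, q7}, which has 8 elements.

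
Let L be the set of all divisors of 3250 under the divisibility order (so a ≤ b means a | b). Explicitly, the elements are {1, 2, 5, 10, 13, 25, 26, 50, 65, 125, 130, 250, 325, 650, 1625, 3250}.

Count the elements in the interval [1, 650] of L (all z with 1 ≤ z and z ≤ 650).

12

The interval [1, 650] = {1, 10, 13, 130, 2, 25, 26, 325, 5, 50, 65, 650}, which has 12 elements.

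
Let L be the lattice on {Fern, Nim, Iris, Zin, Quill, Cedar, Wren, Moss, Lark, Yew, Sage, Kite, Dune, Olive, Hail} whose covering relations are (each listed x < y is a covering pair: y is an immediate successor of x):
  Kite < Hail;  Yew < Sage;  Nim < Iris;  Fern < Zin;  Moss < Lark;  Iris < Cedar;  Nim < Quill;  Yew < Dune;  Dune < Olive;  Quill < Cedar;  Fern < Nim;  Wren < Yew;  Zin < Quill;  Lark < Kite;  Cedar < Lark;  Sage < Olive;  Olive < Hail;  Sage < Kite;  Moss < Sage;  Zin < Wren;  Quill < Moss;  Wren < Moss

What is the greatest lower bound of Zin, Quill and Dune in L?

Common lower bounds of {Zin, Quill, Dune}: Fern, Zin.
The greatest among these is Zin.

Zin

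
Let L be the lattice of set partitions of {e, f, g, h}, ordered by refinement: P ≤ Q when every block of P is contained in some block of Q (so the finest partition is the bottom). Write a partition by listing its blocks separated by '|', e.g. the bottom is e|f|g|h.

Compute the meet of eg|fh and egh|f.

eg|f|h

The meet (common refinement) of eg|fh and egh|f intersects blocks pairwise, giving eg|f|h.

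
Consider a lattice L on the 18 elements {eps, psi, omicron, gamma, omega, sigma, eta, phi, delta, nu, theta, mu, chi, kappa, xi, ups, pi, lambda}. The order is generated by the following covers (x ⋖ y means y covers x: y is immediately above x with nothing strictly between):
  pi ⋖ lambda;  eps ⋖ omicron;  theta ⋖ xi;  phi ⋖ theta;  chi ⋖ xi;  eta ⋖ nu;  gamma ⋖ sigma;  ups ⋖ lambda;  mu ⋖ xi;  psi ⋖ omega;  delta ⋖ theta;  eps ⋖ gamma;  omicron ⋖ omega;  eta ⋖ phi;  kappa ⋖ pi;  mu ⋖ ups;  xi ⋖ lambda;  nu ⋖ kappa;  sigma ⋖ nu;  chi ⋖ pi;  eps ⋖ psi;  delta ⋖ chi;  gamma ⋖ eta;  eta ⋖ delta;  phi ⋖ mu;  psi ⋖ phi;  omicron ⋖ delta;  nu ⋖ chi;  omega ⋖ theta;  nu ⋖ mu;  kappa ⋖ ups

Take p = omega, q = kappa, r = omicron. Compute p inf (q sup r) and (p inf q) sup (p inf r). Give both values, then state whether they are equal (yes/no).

q sup r = pi, so p inf (q sup r) = omega inf pi = omicron.
p inf q = eps and p inf r = omicron, so (p inf q) sup (p inf r) = eps sup omicron = omicron.
Equal: yes.

omicron; omicron; yes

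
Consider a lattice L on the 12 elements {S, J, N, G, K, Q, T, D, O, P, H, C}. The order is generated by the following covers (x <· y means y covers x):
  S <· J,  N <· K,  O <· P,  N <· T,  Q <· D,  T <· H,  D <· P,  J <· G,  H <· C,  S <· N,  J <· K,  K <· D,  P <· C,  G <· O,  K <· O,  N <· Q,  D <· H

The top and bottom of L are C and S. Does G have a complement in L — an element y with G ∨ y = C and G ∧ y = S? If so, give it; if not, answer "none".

Need y with G ∨ y = C and G ∧ y = S.
Checking each element gives: T.

T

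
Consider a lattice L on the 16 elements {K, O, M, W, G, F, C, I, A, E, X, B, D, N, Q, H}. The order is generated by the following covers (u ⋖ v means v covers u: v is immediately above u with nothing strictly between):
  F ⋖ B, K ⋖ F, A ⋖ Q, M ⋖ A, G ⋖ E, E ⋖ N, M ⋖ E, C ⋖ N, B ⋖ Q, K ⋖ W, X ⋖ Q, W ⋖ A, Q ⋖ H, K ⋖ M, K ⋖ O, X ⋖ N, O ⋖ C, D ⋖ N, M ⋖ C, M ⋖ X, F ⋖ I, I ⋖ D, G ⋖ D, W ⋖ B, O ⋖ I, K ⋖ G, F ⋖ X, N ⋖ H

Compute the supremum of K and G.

G

Common upper bounds of {K, G}: D, E, G, H, N.
The least among these is G.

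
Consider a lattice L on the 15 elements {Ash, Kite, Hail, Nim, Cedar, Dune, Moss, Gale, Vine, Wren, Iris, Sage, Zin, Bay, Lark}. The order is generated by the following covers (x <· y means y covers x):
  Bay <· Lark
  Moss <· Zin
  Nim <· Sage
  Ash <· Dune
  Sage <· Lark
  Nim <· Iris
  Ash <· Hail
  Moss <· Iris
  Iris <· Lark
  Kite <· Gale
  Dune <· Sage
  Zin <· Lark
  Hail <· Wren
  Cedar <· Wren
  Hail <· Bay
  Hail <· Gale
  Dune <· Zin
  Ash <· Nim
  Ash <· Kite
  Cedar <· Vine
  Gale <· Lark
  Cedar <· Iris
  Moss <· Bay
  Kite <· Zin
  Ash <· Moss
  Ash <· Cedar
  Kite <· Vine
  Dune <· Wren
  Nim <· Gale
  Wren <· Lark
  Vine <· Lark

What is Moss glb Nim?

Common lower bounds of {Moss, Nim}: Ash.
The greatest among these is Ash.

Ash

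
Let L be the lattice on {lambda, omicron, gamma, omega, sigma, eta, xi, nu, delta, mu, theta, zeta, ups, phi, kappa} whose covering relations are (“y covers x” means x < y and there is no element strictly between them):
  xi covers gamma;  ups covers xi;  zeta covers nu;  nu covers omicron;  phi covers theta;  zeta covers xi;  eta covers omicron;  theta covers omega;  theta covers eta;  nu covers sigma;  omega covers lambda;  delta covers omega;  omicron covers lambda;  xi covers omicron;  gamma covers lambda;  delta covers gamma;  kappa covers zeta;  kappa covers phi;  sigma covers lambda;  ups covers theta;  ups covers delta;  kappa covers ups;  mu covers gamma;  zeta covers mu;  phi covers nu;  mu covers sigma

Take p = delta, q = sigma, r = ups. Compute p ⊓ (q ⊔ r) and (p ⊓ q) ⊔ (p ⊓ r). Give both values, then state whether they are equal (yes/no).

q ⊔ r = kappa, so p ⊓ (q ⊔ r) = delta ⊓ kappa = delta.
p ⊓ q = lambda and p ⊓ r = delta, so (p ⊓ q) ⊔ (p ⊓ r) = lambda ⊔ delta = delta.
Equal: yes.

delta; delta; yes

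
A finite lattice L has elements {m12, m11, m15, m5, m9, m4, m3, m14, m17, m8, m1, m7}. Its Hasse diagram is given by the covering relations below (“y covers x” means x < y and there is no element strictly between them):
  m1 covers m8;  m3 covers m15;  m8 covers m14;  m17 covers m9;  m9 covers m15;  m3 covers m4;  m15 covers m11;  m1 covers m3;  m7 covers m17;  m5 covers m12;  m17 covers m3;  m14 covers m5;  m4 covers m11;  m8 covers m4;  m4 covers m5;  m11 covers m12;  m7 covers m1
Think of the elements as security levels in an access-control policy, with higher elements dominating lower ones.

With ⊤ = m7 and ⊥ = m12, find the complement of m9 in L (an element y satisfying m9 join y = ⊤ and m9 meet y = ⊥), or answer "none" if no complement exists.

Need y with m9 ∨ y = m7 and m9 ∧ y = m12.
Checking each element gives: m14.

m14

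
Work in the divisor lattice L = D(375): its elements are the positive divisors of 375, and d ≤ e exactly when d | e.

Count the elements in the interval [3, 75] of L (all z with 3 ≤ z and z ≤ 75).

3

The interval [3, 75] = {15, 3, 75}, which has 3 elements.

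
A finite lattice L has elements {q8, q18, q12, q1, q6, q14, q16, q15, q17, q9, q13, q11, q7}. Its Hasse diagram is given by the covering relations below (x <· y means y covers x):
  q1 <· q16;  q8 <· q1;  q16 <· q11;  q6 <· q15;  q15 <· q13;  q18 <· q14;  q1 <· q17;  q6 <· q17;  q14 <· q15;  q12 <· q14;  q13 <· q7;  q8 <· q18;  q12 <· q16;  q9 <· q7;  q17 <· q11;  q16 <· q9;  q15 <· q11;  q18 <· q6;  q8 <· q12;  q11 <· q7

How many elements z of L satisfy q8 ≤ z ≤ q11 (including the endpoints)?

10

The interval [q8, q11] = {q1, q11, q12, q14, q15, q16, q17, q18, q6, q8}, which has 10 elements.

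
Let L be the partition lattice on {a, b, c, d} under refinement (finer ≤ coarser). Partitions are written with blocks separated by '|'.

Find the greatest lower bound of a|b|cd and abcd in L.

a|b|cd

The meet (common refinement) of a|b|cd and abcd intersects blocks pairwise, giving a|b|cd.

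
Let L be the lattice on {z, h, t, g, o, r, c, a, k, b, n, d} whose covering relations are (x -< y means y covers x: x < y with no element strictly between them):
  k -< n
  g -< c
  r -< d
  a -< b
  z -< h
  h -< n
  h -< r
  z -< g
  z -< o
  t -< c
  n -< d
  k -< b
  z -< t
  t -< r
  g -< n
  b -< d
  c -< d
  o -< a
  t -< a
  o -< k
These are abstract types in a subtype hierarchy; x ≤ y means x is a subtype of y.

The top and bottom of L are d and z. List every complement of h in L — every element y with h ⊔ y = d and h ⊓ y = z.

a, b, c

Need y with h ∨ y = d and h ∧ y = z.
Checking each element gives: a, b, c.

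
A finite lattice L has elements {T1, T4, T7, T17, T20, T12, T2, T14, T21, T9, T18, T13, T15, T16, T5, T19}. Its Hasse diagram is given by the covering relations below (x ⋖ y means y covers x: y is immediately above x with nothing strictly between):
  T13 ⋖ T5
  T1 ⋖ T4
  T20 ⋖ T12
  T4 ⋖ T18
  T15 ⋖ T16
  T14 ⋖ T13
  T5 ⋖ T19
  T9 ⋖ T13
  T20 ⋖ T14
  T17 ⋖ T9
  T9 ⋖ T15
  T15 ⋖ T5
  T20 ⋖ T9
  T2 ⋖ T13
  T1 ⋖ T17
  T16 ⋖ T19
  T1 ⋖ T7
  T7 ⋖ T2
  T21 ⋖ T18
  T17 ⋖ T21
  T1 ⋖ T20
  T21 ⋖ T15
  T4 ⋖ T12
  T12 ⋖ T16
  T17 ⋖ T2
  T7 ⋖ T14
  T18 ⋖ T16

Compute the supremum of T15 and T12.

Common upper bounds of {T15, T12}: T16, T19.
The least among these is T16.

T16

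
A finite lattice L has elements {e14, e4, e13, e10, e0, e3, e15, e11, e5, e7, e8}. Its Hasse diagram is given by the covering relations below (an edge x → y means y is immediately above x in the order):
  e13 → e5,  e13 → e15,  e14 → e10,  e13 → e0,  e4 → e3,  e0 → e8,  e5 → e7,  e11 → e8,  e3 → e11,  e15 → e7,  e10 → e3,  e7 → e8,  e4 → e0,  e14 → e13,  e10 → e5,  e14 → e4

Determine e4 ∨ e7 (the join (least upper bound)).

Common upper bounds of {e4, e7}: e8.
The least among these is e8.

e8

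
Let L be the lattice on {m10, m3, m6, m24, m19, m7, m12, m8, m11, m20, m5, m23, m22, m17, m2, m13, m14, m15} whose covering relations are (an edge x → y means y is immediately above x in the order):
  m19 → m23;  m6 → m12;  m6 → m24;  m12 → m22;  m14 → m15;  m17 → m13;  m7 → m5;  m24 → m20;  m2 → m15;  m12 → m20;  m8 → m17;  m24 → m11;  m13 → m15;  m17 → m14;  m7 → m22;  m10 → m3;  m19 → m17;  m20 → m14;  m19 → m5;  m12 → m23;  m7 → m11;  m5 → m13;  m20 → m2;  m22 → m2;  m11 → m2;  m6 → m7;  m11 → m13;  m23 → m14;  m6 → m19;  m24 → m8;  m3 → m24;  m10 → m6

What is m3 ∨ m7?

m11

Common upper bounds of {m3, m7}: m11, m13, m15, m2.
The least among these is m11.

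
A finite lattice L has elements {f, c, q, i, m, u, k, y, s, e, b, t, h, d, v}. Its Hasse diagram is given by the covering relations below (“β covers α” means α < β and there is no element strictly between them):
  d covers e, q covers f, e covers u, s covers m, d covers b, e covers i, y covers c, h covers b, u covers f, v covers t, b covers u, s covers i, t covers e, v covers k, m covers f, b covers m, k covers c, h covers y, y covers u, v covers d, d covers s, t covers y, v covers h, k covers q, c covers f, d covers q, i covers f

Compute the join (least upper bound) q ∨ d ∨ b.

d

Common upper bounds of {q, d, b}: d, v.
The least among these is d.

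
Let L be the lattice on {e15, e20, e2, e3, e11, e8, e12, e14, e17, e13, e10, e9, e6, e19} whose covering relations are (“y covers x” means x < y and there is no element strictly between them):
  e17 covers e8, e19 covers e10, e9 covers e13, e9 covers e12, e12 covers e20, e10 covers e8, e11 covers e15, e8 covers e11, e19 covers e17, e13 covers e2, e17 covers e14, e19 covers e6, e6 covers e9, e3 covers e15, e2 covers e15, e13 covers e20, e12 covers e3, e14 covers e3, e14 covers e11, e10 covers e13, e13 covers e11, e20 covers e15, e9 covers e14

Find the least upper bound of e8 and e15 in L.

e8

Common upper bounds of {e8, e15}: e10, e17, e19, e8.
The least among these is e8.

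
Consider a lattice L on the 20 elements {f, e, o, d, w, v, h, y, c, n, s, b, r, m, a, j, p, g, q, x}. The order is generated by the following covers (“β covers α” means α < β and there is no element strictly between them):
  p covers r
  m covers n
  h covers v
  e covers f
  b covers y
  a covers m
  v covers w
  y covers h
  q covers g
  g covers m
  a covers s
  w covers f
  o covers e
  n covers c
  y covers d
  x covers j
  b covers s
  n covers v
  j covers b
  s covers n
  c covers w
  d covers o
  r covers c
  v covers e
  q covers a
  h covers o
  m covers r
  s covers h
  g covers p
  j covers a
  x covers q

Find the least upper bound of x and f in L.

x

Common upper bounds of {x, f}: x.
The least among these is x.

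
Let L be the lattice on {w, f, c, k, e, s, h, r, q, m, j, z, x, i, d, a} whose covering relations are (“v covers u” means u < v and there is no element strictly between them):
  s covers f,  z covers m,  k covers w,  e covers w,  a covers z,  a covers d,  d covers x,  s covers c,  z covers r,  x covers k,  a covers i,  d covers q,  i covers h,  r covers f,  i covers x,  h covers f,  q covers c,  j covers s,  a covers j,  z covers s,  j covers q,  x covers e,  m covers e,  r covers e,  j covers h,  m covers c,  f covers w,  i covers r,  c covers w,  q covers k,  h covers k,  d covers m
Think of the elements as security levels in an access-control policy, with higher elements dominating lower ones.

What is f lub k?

h

Common upper bounds of {f, k}: a, h, i, j.
The least among these is h.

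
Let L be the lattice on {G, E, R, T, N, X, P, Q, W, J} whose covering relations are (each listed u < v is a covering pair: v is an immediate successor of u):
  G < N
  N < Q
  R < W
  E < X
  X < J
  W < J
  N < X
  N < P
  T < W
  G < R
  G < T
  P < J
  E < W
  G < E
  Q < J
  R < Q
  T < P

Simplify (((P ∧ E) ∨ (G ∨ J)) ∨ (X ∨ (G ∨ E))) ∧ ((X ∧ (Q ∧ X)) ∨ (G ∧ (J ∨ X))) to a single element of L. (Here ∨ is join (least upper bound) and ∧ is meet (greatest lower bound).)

P ∧ E = G
G ∨ J = J
G ∨ J = J
G ∨ E = E
X ∨ E = X
J ∨ X = J
Q ∧ X = N
X ∧ N = N
J ∨ X = J
G ∧ J = G
N ∨ G = N
J ∧ N = N

N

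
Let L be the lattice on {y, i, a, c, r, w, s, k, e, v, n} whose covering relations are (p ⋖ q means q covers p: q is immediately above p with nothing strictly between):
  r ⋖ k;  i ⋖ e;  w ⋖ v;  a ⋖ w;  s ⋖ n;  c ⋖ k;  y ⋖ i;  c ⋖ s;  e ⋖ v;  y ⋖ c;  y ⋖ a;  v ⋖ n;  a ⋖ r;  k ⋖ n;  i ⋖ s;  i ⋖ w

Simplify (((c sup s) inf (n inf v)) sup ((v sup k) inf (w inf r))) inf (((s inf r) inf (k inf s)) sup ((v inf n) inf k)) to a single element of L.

a

c ∨ s = s
n ∧ v = v
s ∧ v = i
v ∨ k = n
w ∧ r = a
n ∧ a = a
i ∨ a = w
s ∧ r = y
k ∧ s = c
y ∧ c = y
v ∧ n = v
v ∧ k = a
y ∨ a = a
w ∧ a = a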